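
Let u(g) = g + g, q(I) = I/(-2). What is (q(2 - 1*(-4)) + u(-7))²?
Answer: 289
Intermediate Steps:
q(I) = -I/2 (q(I) = I*(-½) = -I/2)
u(g) = 2*g
(q(2 - 1*(-4)) + u(-7))² = (-(2 - 1*(-4))/2 + 2*(-7))² = (-(2 + 4)/2 - 14)² = (-½*6 - 14)² = (-3 - 14)² = (-17)² = 289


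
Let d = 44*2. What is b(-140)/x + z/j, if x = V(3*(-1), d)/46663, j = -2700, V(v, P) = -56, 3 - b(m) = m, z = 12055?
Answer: -900862969/7560 ≈ -1.1916e+5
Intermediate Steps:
b(m) = 3 - m
d = 88
x = -56/46663 ≈ -0.0012001
b(-140)/x + z/j = (3 - 1*(-140))/(-56/46663) + 12055/(-2700) = (3 + 140)*(-46663/56) + 12055*(-1/2700) = 143*(-46663/56) - 2411/540 = -6672809/56 - 2411/540 = -900862969/7560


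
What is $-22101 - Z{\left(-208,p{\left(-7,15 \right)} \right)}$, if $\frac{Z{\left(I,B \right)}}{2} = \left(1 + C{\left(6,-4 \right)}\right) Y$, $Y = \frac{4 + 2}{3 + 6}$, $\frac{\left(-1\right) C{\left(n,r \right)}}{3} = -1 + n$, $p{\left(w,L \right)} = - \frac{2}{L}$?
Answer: $- \frac{66247}{3} \approx -22082.0$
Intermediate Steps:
$C{\left(n,r \right)} = 3 - 3 n$ ($C{\left(n,r \right)} = - 3 \left(-1 + n\right) = 3 - 3 n$)
$Y = \frac{2}{3}$ ($Y = \frac{6}{9} = 6 \cdot \frac{1}{9} = \frac{2}{3} \approx 0.66667$)
$Z{\left(I,B \right)} = - \frac{56}{3}$ ($Z{\left(I,B \right)} = 2 \left(1 + \left(3 - 18\right)\right) \frac{2}{3} = 2 \left(1 - 15\right) \frac{2}{3} = 2 \left(\left(-14\right) \frac{2}{3}\right) = 2 \left(- \frac{28}{3}\right) = - \frac{56}{3}$)
$-22101 - Z{\left(-208,p{\left(-7,15 \right)} \right)} = -22101 - - \frac{56}{3} = -22101 + \frac{56}{3} = - \frac{66247}{3}$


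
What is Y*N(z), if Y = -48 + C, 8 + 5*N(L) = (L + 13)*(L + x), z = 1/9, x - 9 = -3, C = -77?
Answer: -146050/81 ≈ -1803.1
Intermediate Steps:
x = 6 (x = 9 - 3 = 6)
z = ⅑ ≈ 0.11111
N(L) = -8/5 + (6 + L)*(13 + L)/5 (N(L) = -8/5 + ((L + 13)*(L + 6))/5 = -8/5 + ((13 + L)*(6 + L))/5 = -8/5 + ((6 + L)*(13 + L))/5 = -8/5 + (6 + L)*(13 + L)/5)
Y = -125 (Y = -48 - 77 = -125)
Y*N(z) = -125*(14 + (⅑)²/5 + (19/5)*(⅑)) = -125*(14 + (⅕)*(1/81) + 19/45) = -125*(14 + 1/405 + 19/45) = -125*5842/405 = -146050/81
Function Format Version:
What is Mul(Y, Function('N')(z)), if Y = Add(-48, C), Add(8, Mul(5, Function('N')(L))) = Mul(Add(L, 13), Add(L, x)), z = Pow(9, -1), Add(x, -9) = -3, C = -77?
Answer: Rational(-146050, 81) ≈ -1803.1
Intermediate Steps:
x = 6 (x = Add(9, -3) = 6)
z = Rational(1, 9) ≈ 0.11111
Function('N')(L) = Add(Rational(-8, 5), Mul(Rational(1, 5), Add(6, L), Add(13, L))) (Function('N')(L) = Add(Rational(-8, 5), Mul(Rational(1, 5), Mul(Add(L, 13), Add(L, 6)))) = Add(Rational(-8, 5), Mul(Rational(1, 5), Mul(Add(13, L), Add(6, L)))) = Add(Rational(-8, 5), Mul(Rational(1, 5), Mul(Add(6, L), Add(13, L)))) = Add(Rational(-8, 5), Mul(Rational(1, 5), Add(6, L), Add(13, L))))
Y = -125 (Y = Add(-48, -77) = -125)
Mul(Y, Function('N')(z)) = Mul(-125, Add(14, Mul(Rational(1, 5), Pow(Rational(1, 9), 2)), Mul(Rational(19, 5), Rational(1, 9)))) = Mul(-125, Add(14, Mul(Rational(1, 5), Rational(1, 81)), Rational(19, 45))) = Mul(-125, Add(14, Rational(1, 405), Rational(19, 45))) = Mul(-125, Rational(5842, 405)) = Rational(-146050, 81)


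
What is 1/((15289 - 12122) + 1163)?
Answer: 1/4330 ≈ 0.00023095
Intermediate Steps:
1/((15289 - 12122) + 1163) = 1/(3167 + 1163) = 1/4330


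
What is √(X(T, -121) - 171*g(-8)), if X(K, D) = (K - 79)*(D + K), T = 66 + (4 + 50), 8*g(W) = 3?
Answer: 29*I*√2/4 ≈ 10.253*I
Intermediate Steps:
g(W) = 3/8 (g(W) = (⅛)*3 = 3/8)
T = 120 (T = 66 + 54 = 120)
X(K, D) = (-79 + K)*(D + K)
√(X(T, -121) - 171*g(-8)) = √((120² - 79*(-121) - 79*120 - 121*120) - 171*3/8) = √((14400 + 9559 - 9480 - 14520) - 513/8) = √(-41 - 513/8) = √(-841/8) = 29*I*√2/4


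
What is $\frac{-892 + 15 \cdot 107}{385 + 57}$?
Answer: $\frac{713}{442} \approx 1.6131$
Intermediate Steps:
$\frac{-892 + 15 \cdot 107}{385 + 57} = \frac{-892 + 1605}{442} = 713 \cdot \frac{1}{442} = \frac{713}{442}$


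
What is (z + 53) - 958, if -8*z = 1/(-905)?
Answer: -6552199/7240 ≈ -905.00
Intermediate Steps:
z = 1/7240 (z = -⅛/(-905) = -⅛*(-1/905) = 1/7240 ≈ 0.00013812)
(z + 53) - 958 = (1/7240 + 53) - 958 = 383721/7240 - 958 = -6552199/7240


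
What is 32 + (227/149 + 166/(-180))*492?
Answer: 732686/2235 ≈ 327.82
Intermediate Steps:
32 + (227/149 + 166/(-180))*492 = 32 + (227*(1/149) + 166*(-1/180))*492 = 32 + (227/149 - 83/90)*492 = 32 + (8063/13410)*492 = 32 + 661166/2235 = 732686/2235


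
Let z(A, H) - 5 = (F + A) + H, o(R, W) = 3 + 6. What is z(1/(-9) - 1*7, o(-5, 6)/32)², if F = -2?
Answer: 1216609/82944 ≈ 14.668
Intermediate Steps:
o(R, W) = 9
z(A, H) = 3 + A + H (z(A, H) = 5 + ((-2 + A) + H) = 5 + (-2 + A + H) = 3 + A + H)
z(1/(-9) - 1*7, o(-5, 6)/32)² = (3 + (1/(-9) - 1*7) + 9/32)² = (3 + (-⅑ - 7) + 9*(1/32))² = (3 - 64/9 + 9/32)² = (-1103/288)² = 1216609/82944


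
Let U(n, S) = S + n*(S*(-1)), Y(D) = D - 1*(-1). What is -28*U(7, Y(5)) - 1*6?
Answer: 1002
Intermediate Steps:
Y(D) = 1 + D (Y(D) = D + 1 = 1 + D)
U(n, S) = S - S*n (U(n, S) = S + n*(-S) = S - S*n)
-28*U(7, Y(5)) - 1*6 = -28*(1 + 5)*(1 - 1*7) - 1*6 = -168*(1 - 7) - 6 = -168*(-6) - 6 = -28*(-36) - 6 = 1008 - 6 = 1002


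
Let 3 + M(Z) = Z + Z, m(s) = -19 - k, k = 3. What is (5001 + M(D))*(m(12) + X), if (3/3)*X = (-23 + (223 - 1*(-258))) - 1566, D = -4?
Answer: -5638700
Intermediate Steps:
m(s) = -22 (m(s) = -19 - 1*3 = -19 - 3 = -22)
M(Z) = -3 + 2*Z (M(Z) = -3 + (Z + Z) = -3 + 2*Z)
X = -1108 (X = (-23 + (223 - 1*(-258))) - 1566 = (-23 + (223 + 258)) - 1566 = (-23 + 481) - 1566 = 458 - 1566 = -1108)
(5001 + M(D))*(m(12) + X) = (5001 + (-3 + 2*(-4)))*(-22 - 1108) = (5001 + (-3 - 8))*(-1130) = (5001 - 11)*(-1130) = 4990*(-1130) = -5638700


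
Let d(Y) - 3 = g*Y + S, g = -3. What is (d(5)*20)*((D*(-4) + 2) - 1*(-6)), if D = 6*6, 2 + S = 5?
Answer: 24480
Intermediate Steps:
S = 3 (S = -2 + 5 = 3)
D = 36
d(Y) = 6 - 3*Y (d(Y) = 3 + (-3*Y + 3) = 3 + (3 - 3*Y) = 6 - 3*Y)
(d(5)*20)*((D*(-4) + 2) - 1*(-6)) = ((6 - 3*5)*20)*((36*(-4) + 2) - 1*(-6)) = ((6 - 15)*20)*((-144 + 2) + 6) = (-9*20)*(-142 + 6) = -180*(-136) = 24480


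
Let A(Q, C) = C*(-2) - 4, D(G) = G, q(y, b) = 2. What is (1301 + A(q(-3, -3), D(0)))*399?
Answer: 517503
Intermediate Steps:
A(Q, C) = -4 - 2*C (A(Q, C) = -2*C - 4 = -4 - 2*C)
(1301 + A(q(-3, -3), D(0)))*399 = (1301 + (-4 - 2*0))*399 = (1301 + (-4 + 0))*399 = (1301 - 4)*399 = 1297*399 = 517503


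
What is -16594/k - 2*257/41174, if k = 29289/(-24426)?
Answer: 2781473051185/200990881 ≈ 13839.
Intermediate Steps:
k = -9763/8142 (k = 29289*(-1/24426) = -9763/8142 ≈ -1.1991)
-16594/k - 2*257/41174 = -16594/(-9763/8142) - 2*257/41174 = -16594*(-8142/9763) - 514*1/41174 = 135108348/9763 - 257/20587 = 2781473051185/200990881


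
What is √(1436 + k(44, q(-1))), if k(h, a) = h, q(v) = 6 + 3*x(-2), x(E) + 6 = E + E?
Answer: 2*√370 ≈ 38.471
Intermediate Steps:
x(E) = -6 + 2*E (x(E) = -6 + (E + E) = -6 + 2*E)
q(v) = -24 (q(v) = 6 + 3*(-6 + 2*(-2)) = 6 + 3*(-6 - 4) = 6 + 3*(-10) = 6 - 30 = -24)
√(1436 + k(44, q(-1))) = √(1436 + 44) = √1480 = 2*√370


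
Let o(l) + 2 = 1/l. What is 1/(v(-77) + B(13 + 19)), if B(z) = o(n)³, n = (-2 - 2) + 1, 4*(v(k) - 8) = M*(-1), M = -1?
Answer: -108/481 ≈ -0.22453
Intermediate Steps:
v(k) = 33/4 (v(k) = 8 + (-1*(-1))/4 = 8 + (¼)*1 = 8 + ¼ = 33/4)
n = -3 (n = -4 + 1 = -3)
o(l) = -2 + 1/l
B(z) = -343/27 (B(z) = (-2 + 1/(-3))³ = (-2 - ⅓)³ = (-7/3)³ = -343/27)
1/(v(-77) + B(13 + 19)) = 1/(33/4 - 343/27) = 1/(-481/108) = -108/481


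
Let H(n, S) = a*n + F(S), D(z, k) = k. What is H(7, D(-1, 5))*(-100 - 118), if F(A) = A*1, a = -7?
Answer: 9592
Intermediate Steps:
F(A) = A
H(n, S) = S - 7*n (H(n, S) = -7*n + S = S - 7*n)
H(7, D(-1, 5))*(-100 - 118) = (5 - 7*7)*(-100 - 118) = (5 - 49)*(-218) = -44*(-218) = 9592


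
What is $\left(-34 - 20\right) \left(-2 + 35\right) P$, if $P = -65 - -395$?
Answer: $-588060$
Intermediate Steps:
$P = 330$ ($P = -65 + 395 = 330$)
$\left(-34 - 20\right) \left(-2 + 35\right) P = \left(-34 - 20\right) \left(-2 + 35\right) 330 = \left(-54\right) 33 \cdot 330 = \left(-1782\right) 330 = -588060$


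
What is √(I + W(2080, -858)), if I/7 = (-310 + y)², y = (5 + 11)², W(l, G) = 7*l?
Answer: 2*√8743 ≈ 187.01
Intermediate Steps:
y = 256 (y = 16² = 256)
I = 20412 (I = 7*(-310 + 256)² = 7*(-54)² = 7*2916 = 20412)
√(I + W(2080, -858)) = √(20412 + 7*2080) = √(20412 + 14560) = √34972 = 2*√8743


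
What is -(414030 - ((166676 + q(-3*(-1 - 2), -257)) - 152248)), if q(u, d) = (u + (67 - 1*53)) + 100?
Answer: -399479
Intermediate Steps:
q(u, d) = 114 + u (q(u, d) = (u + (67 - 53)) + 100 = (u + 14) + 100 = (14 + u) + 100 = 114 + u)
-(414030 - ((166676 + q(-3*(-1 - 2), -257)) - 152248)) = -(414030 - ((166676 + (114 - 3*(-1 - 2))) - 152248)) = -(414030 - ((166676 + (114 - 3*(-3))) - 152248)) = -(414030 - ((166676 + (114 + 9)) - 152248)) = -(414030 - ((166676 + 123) - 152248)) = -(414030 - (166799 - 152248)) = -(414030 - 1*14551) = -(414030 - 14551) = -1*399479 = -399479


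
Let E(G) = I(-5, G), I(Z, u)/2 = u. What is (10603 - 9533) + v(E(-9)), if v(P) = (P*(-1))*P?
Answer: 746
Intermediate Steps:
I(Z, u) = 2*u
E(G) = 2*G
v(P) = -P² (v(P) = (-P)*P = -P²)
(10603 - 9533) + v(E(-9)) = (10603 - 9533) - (2*(-9))² = 1070 - 1*(-18)² = 1070 - 1*324 = 1070 - 324 = 746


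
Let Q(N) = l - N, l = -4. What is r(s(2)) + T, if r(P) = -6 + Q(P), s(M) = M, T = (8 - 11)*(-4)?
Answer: 0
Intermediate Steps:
T = 12 (T = -3*(-4) = 12)
Q(N) = -4 - N
r(P) = -10 - P (r(P) = -6 + (-4 - P) = -10 - P)
r(s(2)) + T = (-10 - 1*2) + 12 = (-10 - 2) + 12 = -12 + 12 = 0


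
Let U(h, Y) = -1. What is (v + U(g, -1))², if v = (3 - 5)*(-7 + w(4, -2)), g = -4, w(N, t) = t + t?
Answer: 441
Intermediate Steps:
w(N, t) = 2*t
v = 22 (v = (3 - 5)*(-7 + 2*(-2)) = -2*(-7 - 4) = -2*(-11) = 22)
(v + U(g, -1))² = (22 - 1)² = 21² = 441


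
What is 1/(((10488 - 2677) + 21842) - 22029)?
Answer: 1/7624 ≈ 0.00013116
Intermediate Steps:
1/(((10488 - 2677) + 21842) - 22029) = 1/((7811 + 21842) - 22029) = 1/(29653 - 22029) = 1/7624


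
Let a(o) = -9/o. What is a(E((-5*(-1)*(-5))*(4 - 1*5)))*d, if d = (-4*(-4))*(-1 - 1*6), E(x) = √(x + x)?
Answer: 504*√2/5 ≈ 142.55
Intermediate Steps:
E(x) = √2*√x (E(x) = √(2*x) = √2*√x)
d = -112 (d = 16*(-1 - 6) = 16*(-7) = -112)
a(E((-5*(-1)*(-5))*(4 - 1*5)))*d = -9*√2/10*(-112) = 504*√2/5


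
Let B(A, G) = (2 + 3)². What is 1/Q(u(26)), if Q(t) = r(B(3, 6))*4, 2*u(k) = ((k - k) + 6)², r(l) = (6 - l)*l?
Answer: -1/1900 ≈ -0.00052632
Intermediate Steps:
B(A, G) = 25 (B(A, G) = 5² = 25)
r(l) = l*(6 - l)
u(k) = 18 (u(k) = ((k - k) + 6)²/2 = (0 + 6)²/2 = (½)*6² = (½)*36 = 18)
Q(t) = -1900 (Q(t) = (25*(6 - 1*25))*4 = (25*(6 - 25))*4 = (25*(-19))*4 = -475*4 = -1900)
1/Q(u(26)) = 1/(-1900) = -1/1900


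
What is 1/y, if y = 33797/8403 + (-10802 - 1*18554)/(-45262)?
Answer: 190168293/888199141 ≈ 0.21411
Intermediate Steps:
y = 888199141/190168293 (y = 33797*(1/8403) + (-10802 - 18554)*(-1/45262) = 33797/8403 - 29356*(-1/45262) = 33797/8403 + 14678/22631 = 888199141/190168293 ≈ 4.6706)
1/y = 1/(888199141/190168293) = 190168293/888199141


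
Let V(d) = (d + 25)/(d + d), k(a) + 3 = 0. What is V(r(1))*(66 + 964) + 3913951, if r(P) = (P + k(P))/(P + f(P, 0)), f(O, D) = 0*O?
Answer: 7816057/2 ≈ 3.9080e+6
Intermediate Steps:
f(O, D) = 0
k(a) = -3 (k(a) = -3 + 0 = -3)
r(P) = (-3 + P)/P (r(P) = (P - 3)/(P + 0) = (-3 + P)/P)
V(d) = (25 + d)/(2*d) (V(d) = (25 + d)/((2*d)) = (25 + d)*(1/(2*d)) = (25 + d)/(2*d))
V(r(1))*(66 + 964) + 3913951 = ((25 + (-3 + 1)/1)/(2*(((-3 + 1)/1))))*(66 + 964) + 3913951 = ((25 + 1*(-2))/(2*((1*(-2)))))*1030 + 3913951 = ((½)*(25 - 2)/(-2))*1030 + 3913951 = ((½)*(-½)*23)*1030 + 3913951 = -23/4*1030 + 3913951 = -11845/2 + 3913951 = 7816057/2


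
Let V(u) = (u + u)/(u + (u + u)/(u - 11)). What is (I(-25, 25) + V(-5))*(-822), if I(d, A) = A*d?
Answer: 3583098/7 ≈ 5.1187e+5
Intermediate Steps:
V(u) = 2*u/(u + 2*u/(-11 + u)) (V(u) = (2*u)/(u + (2*u)/(-11 + u)) = (2*u)/(u + 2*u/(-11 + u)) = 2*u/(u + 2*u/(-11 + u)))
(I(-25, 25) + V(-5))*(-822) = (25*(-25) + 2*(-11 - 5)/(-9 - 5))*(-822) = (-625 + 2*(-16)/(-14))*(-822) = (-625 + 2*(-1/14)*(-16))*(-822) = (-625 + 16/7)*(-822) = -4359/7*(-822) = 3583098/7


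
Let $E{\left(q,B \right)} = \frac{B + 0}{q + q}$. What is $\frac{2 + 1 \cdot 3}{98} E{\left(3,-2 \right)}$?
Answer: $- \frac{5}{294} \approx -0.017007$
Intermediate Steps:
$E{\left(q,B \right)} = \frac{B}{2 q}$
$\frac{2 + 1 \cdot 3}{98} E{\left(3,-2 \right)} = \frac{2 + 1 \cdot 3}{98} \cdot \frac{1}{2} \left(-2\right) \frac{1}{3} = \left(2 + 3\right) \frac{1}{98} \cdot \frac{1}{2} \left(-2\right) \frac{1}{3} = 5 \cdot \frac{1}{98} \left(- \frac{1}{3}\right) = \frac{5}{98} \left(- \frac{1}{3}\right) = - \frac{5}{294}$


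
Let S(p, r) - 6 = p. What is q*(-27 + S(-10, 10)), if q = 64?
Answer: -1984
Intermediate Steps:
S(p, r) = 6 + p
q*(-27 + S(-10, 10)) = 64*(-27 + (6 - 10)) = 64*(-27 - 4) = 64*(-31) = -1984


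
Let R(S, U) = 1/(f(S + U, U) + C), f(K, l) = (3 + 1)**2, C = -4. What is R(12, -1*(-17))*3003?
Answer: 1001/4 ≈ 250.25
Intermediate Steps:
f(K, l) = 16 (f(K, l) = 4**2 = 16)
R(S, U) = 1/12 (R(S, U) = 1/(16 - 4) = 1/12)
R(12, -1*(-17))*3003 = (1/12)*3003 = 1001/4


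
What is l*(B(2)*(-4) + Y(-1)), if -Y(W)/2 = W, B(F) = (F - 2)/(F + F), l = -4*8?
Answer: -64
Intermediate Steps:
l = -32
B(F) = (-2 + F)/(2*F) (B(F) = (-2 + F)/((2*F)) = (-2 + F)*(1/(2*F)) = (-2 + F)/(2*F))
Y(W) = -2*W
l*(B(2)*(-4) + Y(-1)) = -32*(((1/2)*(-2 + 2)/2)*(-4) - 2*(-1)) = -32*(((1/2)*(1/2)*0)*(-4) + 2) = -32*(0*(-4) + 2) = -32*(0 + 2) = -32*2 = -64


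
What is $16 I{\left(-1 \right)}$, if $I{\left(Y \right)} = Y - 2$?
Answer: $-48$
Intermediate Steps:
$I{\left(Y \right)} = -2 + Y$ ($I{\left(Y \right)} = Y - 2 = -2 + Y$)
$16 I{\left(-1 \right)} = 16 \left(-2 - 1\right) = 16 \left(-3\right) = -48$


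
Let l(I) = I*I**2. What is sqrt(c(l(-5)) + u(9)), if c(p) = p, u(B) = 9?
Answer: 2*I*sqrt(29) ≈ 10.77*I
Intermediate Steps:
l(I) = I**3
sqrt(c(l(-5)) + u(9)) = sqrt((-5)**3 + 9) = sqrt(-125 + 9) = sqrt(-116) = 2*I*sqrt(29)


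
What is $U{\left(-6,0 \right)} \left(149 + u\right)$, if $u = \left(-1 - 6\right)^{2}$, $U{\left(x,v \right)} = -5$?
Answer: $-990$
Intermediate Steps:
$u = 49$ ($u = \left(-7\right)^{2} = 49$)
$U{\left(-6,0 \right)} \left(149 + u\right) = - 5 \left(149 + 49\right) = \left(-5\right) 198 = -990$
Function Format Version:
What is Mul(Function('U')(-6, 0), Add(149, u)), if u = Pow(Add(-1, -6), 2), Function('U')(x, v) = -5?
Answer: -990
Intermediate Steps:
u = 49 (u = Pow(-7, 2) = 49)
Mul(Function('U')(-6, 0), Add(149, u)) = Mul(-5, Add(149, 49)) = Mul(-5, 198) = -990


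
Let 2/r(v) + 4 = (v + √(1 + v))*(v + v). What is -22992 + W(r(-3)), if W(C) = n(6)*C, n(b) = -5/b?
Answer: -9242819/402 - 5*I*√2/134 ≈ -22992.0 - 0.052769*I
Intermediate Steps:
r(v) = 2/(-4 + 2*v*(v + √(1 + v))) (r(v) = 2/(-4 + (v + √(1 + v))*(v + v)) = 2/(-4 + (v + √(1 + v))*(2*v)) = 2/(-4 + 2*v*(v + √(1 + v))))
W(C) = -5*C/6 (W(C) = (-5/6)*C = (-5*⅙)*C = -5*C/6)
-22992 + W(r(-3)) = -22992 - 5/(6*(-2 + (-3)² - 3*√(1 - 3))) = -22992 - 5/(6*(-2 + 9 - 3*I*√2)) = -22992 - 5/(6*(7 - 3*I*√2))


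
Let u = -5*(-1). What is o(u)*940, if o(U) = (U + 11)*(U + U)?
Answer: 150400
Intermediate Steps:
u = 5
o(U) = 2*U*(11 + U) (o(U) = (11 + U)*(2*U) = 2*U*(11 + U))
o(u)*940 = (2*5*(11 + 5))*940 = (2*5*16)*940 = 160*940 = 150400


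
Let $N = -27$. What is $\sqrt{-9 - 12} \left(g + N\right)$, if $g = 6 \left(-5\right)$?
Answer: $- 57 i \sqrt{21} \approx - 261.21 i$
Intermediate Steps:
$g = -30$
$\sqrt{-9 - 12} \left(g + N\right) = \sqrt{-9 - 12} \left(-30 - 27\right) = \sqrt{-21} \left(-57\right) = i \sqrt{21} \left(-57\right) = - 57 i \sqrt{21}$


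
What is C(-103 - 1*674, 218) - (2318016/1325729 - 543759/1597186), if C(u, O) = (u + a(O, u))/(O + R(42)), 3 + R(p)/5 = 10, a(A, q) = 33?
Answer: -2329672917953181/535711257044282 ≈ -4.3487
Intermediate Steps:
R(p) = 35 (R(p) = -15 + 5*10 = -15 + 50 = 35)
C(u, O) = (33 + u)/(35 + O) (C(u, O) = (u + 33)/(O + 35) = (33 + u)/(35 + O))
C(-103 - 1*674, 218) - (2318016/1325729 - 543759/1597186) = (33 + (-103 - 1*674))/(35 + 218) - (2318016/1325729 - 543759/1597186) = (33 + (-103 - 674))/253 - (2318016*(1/1325729) - 543759*1/1597186) = (33 - 777)/253 - (2318016/1325729 - 543759/1597186) = (1/253)*(-744) - 1*2981425627665/2117435798594 = -744/253 - 2981425627665/2117435798594 = -2329672917953181/535711257044282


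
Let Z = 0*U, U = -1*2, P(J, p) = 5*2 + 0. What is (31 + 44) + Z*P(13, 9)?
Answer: 75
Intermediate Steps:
P(J, p) = 10 (P(J, p) = 10 + 0 = 10)
U = -2
Z = 0 (Z = 0*(-2) = 0)
(31 + 44) + Z*P(13, 9) = (31 + 44) + 0*10 = 75 + 0 = 75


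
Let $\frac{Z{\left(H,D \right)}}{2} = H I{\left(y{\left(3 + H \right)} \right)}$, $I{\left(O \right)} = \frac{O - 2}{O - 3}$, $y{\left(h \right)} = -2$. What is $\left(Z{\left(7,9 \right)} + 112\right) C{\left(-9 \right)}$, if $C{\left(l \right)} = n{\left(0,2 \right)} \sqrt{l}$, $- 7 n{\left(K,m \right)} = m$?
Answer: $- \frac{528 i}{5} \approx - 105.6 i$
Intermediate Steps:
$n{\left(K,m \right)} = - \frac{m}{7}$
$I{\left(O \right)} = \frac{-2 + O}{-3 + O}$
$C{\left(l \right)} = - \frac{2 \sqrt{l}}{7}$ ($C{\left(l \right)} = \left(- \frac{1}{7}\right) 2 \sqrt{l} = - \frac{2 \sqrt{l}}{7}$)
$Z{\left(H,D \right)} = \frac{8 H}{5}$ ($Z{\left(H,D \right)} = 2 H \frac{-2 - 2}{-3 - 2} = 2 H \frac{1}{-5} \left(-4\right) = 2 H \left(\left(- \frac{1}{5}\right) \left(-4\right)\right) = 2 H \frac{4}{5} = 2 \frac{4 H}{5} = \frac{8 H}{5}$)
$\left(Z{\left(7,9 \right)} + 112\right) C{\left(-9 \right)} = \left(\frac{8}{5} \cdot 7 + 112\right) \left(- \frac{2 \sqrt{-9}}{7}\right) = \left(\frac{56}{5} + 112\right) \left(- \frac{2 \cdot 3 i}{7}\right) = \frac{616 \left(- \frac{6 i}{7}\right)}{5} = - \frac{528 i}{5}$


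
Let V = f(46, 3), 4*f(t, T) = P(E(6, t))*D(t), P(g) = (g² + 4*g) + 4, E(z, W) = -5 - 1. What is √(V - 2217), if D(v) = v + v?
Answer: 43*I ≈ 43.0*I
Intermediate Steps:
E(z, W) = -6
D(v) = 2*v
P(g) = 4 + g² + 4*g
f(t, T) = 8*t (f(t, T) = ((4 + (-6)² + 4*(-6))*(2*t))/4 = ((4 + 36 - 24)*(2*t))/4 = (16*(2*t))/4 = (32*t)/4 = 8*t)
V = 368 (V = 8*46 = 368)
√(V - 2217) = √(368 - 2217) = √(-1849) = 43*I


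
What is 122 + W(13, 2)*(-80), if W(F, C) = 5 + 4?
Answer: -598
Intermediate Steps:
W(F, C) = 9
122 + W(13, 2)*(-80) = 122 + 9*(-80) = 122 - 720 = -598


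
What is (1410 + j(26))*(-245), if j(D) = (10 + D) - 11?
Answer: -351575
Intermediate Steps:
j(D) = -1 + D
(1410 + j(26))*(-245) = (1410 + (-1 + 26))*(-245) = (1410 + 25)*(-245) = 1435*(-245) = -351575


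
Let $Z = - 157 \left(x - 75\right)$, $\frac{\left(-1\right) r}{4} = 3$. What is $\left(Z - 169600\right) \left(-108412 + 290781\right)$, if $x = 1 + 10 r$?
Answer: $-25375187398$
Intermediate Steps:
$r = -12$ ($r = \left(-4\right) 3 = -12$)
$x = -119$ ($x = 1 + 10 \left(-12\right) = 1 - 120 = -119$)
$Z = 30458$ ($Z = - 157 \left(-119 - 75\right) = \left(-157\right) \left(-194\right) = 30458$)
$\left(Z - 169600\right) \left(-108412 + 290781\right) = \left(30458 - 169600\right) \left(-108412 + 290781\right) = \left(-139142\right) 182369 = -25375187398$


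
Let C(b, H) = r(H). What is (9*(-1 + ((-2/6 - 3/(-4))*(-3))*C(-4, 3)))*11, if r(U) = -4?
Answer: 396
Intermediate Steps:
C(b, H) = -4
(9*(-1 + ((-2/6 - 3/(-4))*(-3))*C(-4, 3)))*11 = (9*(-1 + ((-2/6 - 3/(-4))*(-3))*(-4)))*11 = (9*(-1 + ((-2*⅙ - 3*(-¼))*(-3))*(-4)))*11 = (9*(-1 + ((-⅓ + ¾)*(-3))*(-4)))*11 = (9*(-1 + ((5/12)*(-3))*(-4)))*11 = (9*(-1 - 5/4*(-4)))*11 = (9*(-1 + 5))*11 = (9*4)*11 = 36*11 = 396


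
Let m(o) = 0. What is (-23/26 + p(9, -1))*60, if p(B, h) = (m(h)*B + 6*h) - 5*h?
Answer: -1470/13 ≈ -113.08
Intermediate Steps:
p(B, h) = h (p(B, h) = (0*B + 6*h) - 5*h = (0 + 6*h) - 5*h = 6*h - 5*h = h)
(-23/26 + p(9, -1))*60 = (-23/26 - 1)*60 = -49/26*60 = -1470/13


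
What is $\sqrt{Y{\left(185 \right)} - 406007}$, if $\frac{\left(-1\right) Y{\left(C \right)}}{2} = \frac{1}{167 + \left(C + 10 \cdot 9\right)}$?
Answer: $\frac{2 i \sqrt{4957447027}}{221} \approx 637.19 i$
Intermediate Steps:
$Y{\left(C \right)} = - \frac{2}{257 + C}$ ($Y{\left(C \right)} = - \frac{2}{167 + \left(C + 10 \cdot 9\right)} = - \frac{2}{167 + \left(C + 90\right)} = - \frac{2}{167 + \left(90 + C\right)} = - \frac{2}{257 + C}$)
$\sqrt{Y{\left(185 \right)} - 406007} = \sqrt{- \frac{2}{257 + 185} - 406007} = \sqrt{- \frac{2}{442} - 406007} = \sqrt{\left(-2\right) \frac{1}{442} - 406007} = \sqrt{- \frac{1}{221} - 406007} = \sqrt{- \frac{89727548}{221}} = \frac{2 i \sqrt{4957447027}}{221}$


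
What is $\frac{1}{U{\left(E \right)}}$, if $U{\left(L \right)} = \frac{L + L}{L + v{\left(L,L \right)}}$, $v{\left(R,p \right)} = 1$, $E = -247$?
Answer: $\frac{123}{247} \approx 0.49798$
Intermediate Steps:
$U{\left(L \right)} = \frac{2 L}{1 + L}$ ($U{\left(L \right)} = \frac{L + L}{L + 1} = \frac{2 L}{1 + L}$)
$\frac{1}{U{\left(E \right)}} = \frac{1}{2 \left(-247\right) \frac{1}{1 - 247}} = \frac{1}{2 \left(-247\right) \frac{1}{-246}} = \frac{1}{2 \left(-247\right) \left(- \frac{1}{246}\right)} = \frac{1}{\frac{247}{123}} = \frac{123}{247}$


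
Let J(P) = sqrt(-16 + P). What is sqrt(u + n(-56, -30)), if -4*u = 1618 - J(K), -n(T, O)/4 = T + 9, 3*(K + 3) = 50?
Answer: sqrt(-7794 + 3*I*sqrt(21))/6 ≈ 0.012977 + 14.714*I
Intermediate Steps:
K = 41/3 (K = -3 + (1/3)*50 = -3 + 50/3 = 41/3 ≈ 13.667)
n(T, O) = -36 - 4*T (n(T, O) = -4*(T + 9) = -4*(9 + T) = -36 - 4*T)
u = -809/2 + I*sqrt(21)/12 (u = -(1618 - sqrt(-16 + 41/3))/4 = -(1618 - sqrt(-7/3))/4 = -(1618 - I*sqrt(21)/3)/4 = -809/2 + I*sqrt(21)/12 ≈ -404.5 + 0.38188*I)
sqrt(u + n(-56, -30)) = sqrt((-809/2 + I*sqrt(21)/12) + (-36 - 4*(-56))) = sqrt((-809/2 + I*sqrt(21)/12) + (-36 + 224)) = sqrt((-809/2 + I*sqrt(21)/12) + 188) = sqrt(-433/2 + I*sqrt(21)/12)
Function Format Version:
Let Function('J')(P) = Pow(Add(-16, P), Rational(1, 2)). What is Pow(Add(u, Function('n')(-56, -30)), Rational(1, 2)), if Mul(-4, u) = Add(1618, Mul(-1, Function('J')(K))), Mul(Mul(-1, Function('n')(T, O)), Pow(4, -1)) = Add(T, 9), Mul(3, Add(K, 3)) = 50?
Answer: Mul(Rational(1, 6), Pow(Add(-7794, Mul(3, I, Pow(21, Rational(1, 2)))), Rational(1, 2))) ≈ Add(0.012977, Mul(14.714, I))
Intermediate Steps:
K = Rational(41, 3) (K = Add(-3, Mul(Rational(1, 3), 50)) = Add(-3, Rational(50, 3)) = Rational(41, 3) ≈ 13.667)
Function('n')(T, O) = Add(-36, Mul(-4, T)) (Function('n')(T, O) = Mul(-4, Add(T, 9)) = Mul(-4, Add(9, T)) = Add(-36, Mul(-4, T)))
u = Add(Rational(-809, 2), Mul(Rational(1, 12), I, Pow(21, Rational(1, 2)))) (u = Mul(Rational(-1, 4), Add(1618, Mul(-1, Pow(Add(-16, Rational(41, 3)), Rational(1, 2))))) = Mul(Rational(-1, 4), Add(1618, Mul(-1, Pow(Rational(-7, 3), Rational(1, 2))))) = Mul(Rational(-1, 4), Add(1618, Mul(-1, Mul(Rational(1, 3), I, Pow(21, Rational(1, 2)))))) = Mul(Rational(-1, 4), Add(1618, Mul(Rational(-1, 3), I, Pow(21, Rational(1, 2))))) = Add(Rational(-809, 2), Mul(Rational(1, 12), I, Pow(21, Rational(1, 2)))) ≈ Add(-404.50, Mul(0.38188, I)))
Pow(Add(u, Function('n')(-56, -30)), Rational(1, 2)) = Pow(Add(Add(Rational(-809, 2), Mul(Rational(1, 12), I, Pow(21, Rational(1, 2)))), Add(-36, Mul(-4, -56))), Rational(1, 2)) = Pow(Add(Add(Rational(-809, 2), Mul(Rational(1, 12), I, Pow(21, Rational(1, 2)))), Add(-36, 224)), Rational(1, 2)) = Pow(Add(Add(Rational(-809, 2), Mul(Rational(1, 12), I, Pow(21, Rational(1, 2)))), 188), Rational(1, 2)) = Pow(Add(Rational(-433, 2), Mul(Rational(1, 12), I, Pow(21, Rational(1, 2)))), Rational(1, 2))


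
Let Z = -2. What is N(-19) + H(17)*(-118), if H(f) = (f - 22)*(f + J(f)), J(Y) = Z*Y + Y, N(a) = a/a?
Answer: 1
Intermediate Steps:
N(a) = 1
J(Y) = -Y (J(Y) = -2*Y + Y = -Y)
H(f) = 0 (H(f) = (f - 22)*(f - f) = (-22 + f)*0 = 0)
N(-19) + H(17)*(-118) = 1 + 0*(-118) = 1 + 0 = 1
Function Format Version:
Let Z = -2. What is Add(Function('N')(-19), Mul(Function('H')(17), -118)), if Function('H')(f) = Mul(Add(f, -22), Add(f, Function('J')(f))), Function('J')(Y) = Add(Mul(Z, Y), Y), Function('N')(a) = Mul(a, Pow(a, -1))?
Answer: 1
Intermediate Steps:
Function('N')(a) = 1
Function('J')(Y) = Mul(-1, Y) (Function('J')(Y) = Add(Mul(-2, Y), Y) = Mul(-1, Y))
Function('H')(f) = 0 (Function('H')(f) = Mul(Add(f, -22), Add(f, Mul(-1, f))) = Mul(Add(-22, f), 0) = 0)
Add(Function('N')(-19), Mul(Function('H')(17), -118)) = Add(1, Mul(0, -118)) = Add(1, 0) = 1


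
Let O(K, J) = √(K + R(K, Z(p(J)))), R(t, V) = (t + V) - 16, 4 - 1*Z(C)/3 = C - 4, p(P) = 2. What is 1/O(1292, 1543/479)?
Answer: √2586/2586 ≈ 0.019665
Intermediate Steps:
Z(C) = 24 - 3*C (Z(C) = 12 - 3*(C - 4) = 12 - 3*(-4 + C) = 12 + (12 - 3*C) = 24 - 3*C)
R(t, V) = -16 + V + t (R(t, V) = (V + t) - 16 = -16 + V + t)
O(K, J) = √(2 + 2*K) (O(K, J) = √(K + (-16 + (24 - 3*2) + K)) = √(K + (-16 + (24 - 6) + K)) = √(K + (-16 + 18 + K)) = √(K + (2 + K)) = √(2 + 2*K))
1/O(1292, 1543/479) = 1/(√(2 + 2*1292)) = 1/(√(2 + 2584)) = 1/(√2586) = √2586/2586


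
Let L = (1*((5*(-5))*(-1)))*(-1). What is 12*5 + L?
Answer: 35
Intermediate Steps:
L = -25 (L = (1*(-25*(-1)))*(-1) = (1*25)*(-1) = 25*(-1) = -25)
12*5 + L = 12*5 - 25 = 60 - 25 = 35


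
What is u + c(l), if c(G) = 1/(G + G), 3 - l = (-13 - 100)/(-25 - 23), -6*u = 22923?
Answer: -236823/62 ≈ -3819.7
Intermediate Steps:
u = -7641/2 (u = -⅙*22923 = -7641/2 ≈ -3820.5)
l = 31/48 (l = 3 - (-13 - 100)/(-25 - 23) = 3 - (-113)/(-48) = 3 - (-113)*(-1)/48 = 3 - 1*113/48 = 3 - 113/48 = 31/48 ≈ 0.64583)
c(G) = 1/(2*G)
u + c(l) = -7641/2 + 1/(2*(31/48)) = -7641/2 + (½)*(48/31) = -7641/2 + 24/31 = -236823/62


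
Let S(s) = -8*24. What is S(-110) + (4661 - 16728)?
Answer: -12259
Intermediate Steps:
S(s) = -192 (S(s) = -1*192 = -192)
S(-110) + (4661 - 16728) = -192 + (4661 - 16728) = -192 - 12067 = -12259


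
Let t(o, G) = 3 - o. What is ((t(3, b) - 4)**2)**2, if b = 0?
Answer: 256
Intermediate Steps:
((t(3, b) - 4)**2)**2 = (((3 - 1*3) - 4)**2)**2 = (((3 - 3) - 4)**2)**2 = ((0 - 4)**2)**2 = ((-4)**2)**2 = 16**2 = 256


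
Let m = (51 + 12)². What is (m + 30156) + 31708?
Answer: 65833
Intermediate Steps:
m = 3969 (m = 63² = 3969)
(m + 30156) + 31708 = (3969 + 30156) + 31708 = 34125 + 31708 = 65833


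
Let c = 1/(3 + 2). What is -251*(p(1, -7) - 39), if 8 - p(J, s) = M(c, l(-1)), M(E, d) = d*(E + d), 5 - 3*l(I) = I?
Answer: 44427/5 ≈ 8885.4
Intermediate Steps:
l(I) = 5/3 - I/3
c = 1/5 ≈ 0.20000
p(J, s) = 18/5 (p(J, s) = 8 - (5/3 - 1/3*(-1))*(1/5 + (5/3 - 1/3*(-1))) = 8 - (5/3 + 1/3)*(1/5 + (5/3 + 1/3)) = 8 - 2*(1/5 + 2) = 8 - 2*11/5 = 8 - 1*22/5 = 8 - 22/5 = 18/5)
-251*(p(1, -7) - 39) = -251*(18/5 - 39) = -251*(-177/5) = 44427/5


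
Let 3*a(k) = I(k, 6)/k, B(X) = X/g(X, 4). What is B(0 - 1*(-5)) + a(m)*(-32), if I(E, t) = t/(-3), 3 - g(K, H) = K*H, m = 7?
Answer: 983/357 ≈ 2.7535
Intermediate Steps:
g(K, H) = 3 - H*K (g(K, H) = 3 - K*H = 3 - H*K)
I(E, t) = -t/3 (I(E, t) = t*(-1/3) = -t/3)
B(X) = X/(3 - 4*X) (B(X) = X/(3 - 1*4*X) = X/(3 - 4*X))
a(k) = -2/(3*k) (a(k) = ((-1/3*6)/k)/3 = (-2/k)/3 = -2/(3*k))
B(0 - 1*(-5)) + a(m)*(-32) = -(0 - 1*(-5))/(-3 + 4*(0 - 1*(-5))) - 2/3/7*(-32) = -(0 + 5)/(-3 + 4*(0 + 5)) - 2/3*1/7*(-32) = -1*5/(-3 + 4*5) - 2/21*(-32) = -1*5/(-3 + 20) + 64/21 = -1*5/17 + 64/21 = -1*5*1/17 + 64/21 = -5/17 + 64/21 = 983/357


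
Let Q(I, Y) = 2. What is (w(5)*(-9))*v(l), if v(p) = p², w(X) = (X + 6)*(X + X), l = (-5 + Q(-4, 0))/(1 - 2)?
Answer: -8910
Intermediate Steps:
l = 3 (l = (-5 + 2)/(1 - 2) = -3/(-1) = -3*(-1) = 3)
w(X) = 2*X*(6 + X) (w(X) = (6 + X)*(2*X) = 2*X*(6 + X))
(w(5)*(-9))*v(l) = ((2*5*(6 + 5))*(-9))*3² = ((2*5*11)*(-9))*9 = (110*(-9))*9 = -990*9 = -8910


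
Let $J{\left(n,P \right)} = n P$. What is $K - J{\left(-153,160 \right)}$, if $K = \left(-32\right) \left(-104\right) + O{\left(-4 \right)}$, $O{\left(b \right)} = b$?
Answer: $27804$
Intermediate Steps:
$J{\left(n,P \right)} = P n$
$K = 3324$ ($K = \left(-32\right) \left(-104\right) - 4 = 3328 - 4 = 3324$)
$K - J{\left(-153,160 \right)} = 3324 - 160 \left(-153\right) = 3324 - -24480 = 3324 + 24480 = 27804$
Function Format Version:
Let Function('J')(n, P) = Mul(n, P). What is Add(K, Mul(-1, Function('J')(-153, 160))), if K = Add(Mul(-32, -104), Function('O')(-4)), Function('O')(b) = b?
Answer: 27804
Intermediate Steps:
Function('J')(n, P) = Mul(P, n)
K = 3324 (K = Add(Mul(-32, -104), -4) = Add(3328, -4) = 3324)
Add(K, Mul(-1, Function('J')(-153, 160))) = Add(3324, Mul(-1, Mul(160, -153))) = Add(3324, Mul(-1, -24480)) = Add(3324, 24480) = 27804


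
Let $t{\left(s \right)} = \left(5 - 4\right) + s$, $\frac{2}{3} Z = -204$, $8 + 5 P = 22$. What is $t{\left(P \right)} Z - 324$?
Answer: $- \frac{7434}{5} \approx -1486.8$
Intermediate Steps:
$P = \frac{14}{5}$ ($P = - \frac{8}{5} + \frac{1}{5} \cdot 22 = - \frac{8}{5} + \frac{22}{5} = \frac{14}{5} \approx 2.8$)
$Z = -306$ ($Z = \frac{3}{2} \left(-204\right) = -306$)
$t{\left(s \right)} = 1 + s$
$t{\left(P \right)} Z - 324 = \left(1 + \frac{14}{5}\right) \left(-306\right) - 324 = \frac{19}{5} \left(-306\right) - 324 = - \frac{5814}{5} - 324 = - \frac{7434}{5}$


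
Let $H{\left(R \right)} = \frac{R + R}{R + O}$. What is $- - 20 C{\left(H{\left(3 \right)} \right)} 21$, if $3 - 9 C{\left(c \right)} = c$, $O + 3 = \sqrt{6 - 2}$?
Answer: $0$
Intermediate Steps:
$O = -1$ ($O = -3 + \sqrt{6 - 2} = -3 + \sqrt{4} = -3 + 2 = -1$)
$H{\left(R \right)} = \frac{2 R}{-1 + R}$ ($H{\left(R \right)} = \frac{R + R}{R - 1} = \frac{2 R}{-1 + R}$)
$C{\left(c \right)} = \frac{1}{3} - \frac{c}{9}$
$- - 20 C{\left(H{\left(3 \right)} \right)} 21 = - - 20 \left(\frac{1}{3} - \frac{2 \cdot 3 \frac{1}{-1 + 3}}{9}\right) 21 = - - 20 \left(\frac{1}{3} - \frac{2 \cdot 3 \cdot \frac{1}{2}}{9}\right) 21 = - - 20 \left(\frac{1}{3} - \frac{1}{3}\right) 21 = - \left(-20\right) 0 \cdot 21 = - 0 \cdot 21 = \left(-1\right) 0 = 0$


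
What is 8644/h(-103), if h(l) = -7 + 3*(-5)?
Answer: -4322/11 ≈ -392.91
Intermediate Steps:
h(l) = -22 (h(l) = -7 - 15 = -22)
8644/h(-103) = 8644/(-22) = 8644*(-1/22) = -4322/11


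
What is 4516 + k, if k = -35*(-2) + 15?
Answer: 4601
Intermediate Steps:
k = 85 (k = 70 + 15 = 85)
4516 + k = 4516 + 85 = 4601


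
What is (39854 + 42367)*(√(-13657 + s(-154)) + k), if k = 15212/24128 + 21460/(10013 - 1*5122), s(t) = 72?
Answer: 12172588255653/29502512 + 82221*I*√13585 ≈ 4.126e+5 + 9.5832e+6*I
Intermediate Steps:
k = 148047193/29502512 (k = 15212*(1/24128) + 21460/(10013 - 5122) = 3803/6032 + 21460/4891 = 148047193/29502512 ≈ 5.0181)
(39854 + 42367)*(√(-13657 + s(-154)) + k) = (39854 + 42367)*(√(-13657 + 72) + 148047193/29502512) = 82221*(√(-13585) + 148047193/29502512) = 82221*(I*√13585 + 148047193/29502512) = 82221*(148047193/29502512 + I*√13585) = 12172588255653/29502512 + 82221*I*√13585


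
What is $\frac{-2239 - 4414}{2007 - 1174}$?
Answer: $- \frac{6653}{833} \approx -7.9868$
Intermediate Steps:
$\frac{-2239 - 4414}{2007 - 1174} = - \frac{6653}{833}$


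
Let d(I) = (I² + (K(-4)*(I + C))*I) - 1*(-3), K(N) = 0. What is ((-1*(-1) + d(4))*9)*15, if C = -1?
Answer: 2700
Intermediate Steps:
d(I) = 3 + I² (d(I) = (I² + (0*(I - 1))*I) - 1*(-3) = (I² + (0*(-1 + I))*I) + 3 = (I² + 0*I) + 3 = (I² + 0) + 3 = I² + 3 = 3 + I²)
((-1*(-1) + d(4))*9)*15 = ((-1*(-1) + (3 + 4²))*9)*15 = ((1 + (3 + 16))*9)*15 = ((1 + 19)*9)*15 = (20*9)*15 = 180*15 = 2700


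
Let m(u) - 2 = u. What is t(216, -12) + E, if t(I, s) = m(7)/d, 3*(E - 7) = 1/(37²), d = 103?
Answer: 2998213/423021 ≈ 7.0876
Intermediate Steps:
m(u) = 2 + u
E = 28750/4107 (E = 7 + 1/(3*(37²)) = 7 + (⅓)/1369 = 7 + (⅓)*(1/1369) = 7 + 1/4107 = 28750/4107 ≈ 7.0002)
t(I, s) = 9/103 (t(I, s) = (2 + 7)/103 = 9*(1/103) = 9/103)
t(216, -12) + E = 9/103 + 28750/4107 = 2998213/423021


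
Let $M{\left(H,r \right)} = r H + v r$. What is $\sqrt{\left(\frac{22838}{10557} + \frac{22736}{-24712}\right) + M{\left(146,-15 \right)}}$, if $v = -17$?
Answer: $\frac{i \sqrt{228494730833362299}}{10870191} \approx 43.974 i$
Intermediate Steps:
$M{\left(H,r \right)} = - 17 r + H r$ ($M{\left(H,r \right)} = r H - 17 r = H r - 17 r = - 17 r + H r$)
$\sqrt{\left(\frac{22838}{10557} + \frac{22736}{-24712}\right) + M{\left(146,-15 \right)}} = \sqrt{\left(\frac{22838}{10557} + \frac{22736}{-24712}\right) - 15 \left(-17 + 146\right)} = \sqrt{\left(22838 \cdot \frac{1}{10557} + 22736 \left(- \frac{1}{24712}\right)\right) - 1935} = \sqrt{\left(\frac{22838}{10557} - \frac{2842}{3089}\right) - 1935} = \sqrt{\frac{40543588}{32610573} - 1935} = \sqrt{- \frac{63060915167}{32610573}} = \frac{i \sqrt{228494730833362299}}{10870191}$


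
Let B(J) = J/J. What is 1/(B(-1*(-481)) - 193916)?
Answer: -1/193915 ≈ -5.1569e-6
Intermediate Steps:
B(J) = 1
1/(B(-1*(-481)) - 193916) = 1/(1 - 193916) = 1/(-193915) = -1/193915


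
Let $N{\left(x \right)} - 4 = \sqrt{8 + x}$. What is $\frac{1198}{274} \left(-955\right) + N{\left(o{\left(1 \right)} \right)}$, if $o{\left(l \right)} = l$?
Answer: $- \frac{571086}{137} \approx -4168.5$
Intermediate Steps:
$N{\left(x \right)} = 4 + \sqrt{8 + x}$
$\frac{1198}{274} \left(-955\right) + N{\left(o{\left(1 \right)} \right)} = \frac{1198}{274} \left(-955\right) + \left(4 + \sqrt{8 + 1}\right) = 1198 \cdot \frac{1}{274} \left(-955\right) + \left(4 + \sqrt{9}\right) = \frac{599}{137} \left(-955\right) + \left(4 + 3\right) = - \frac{572045}{137} + 7 = - \frac{571086}{137}$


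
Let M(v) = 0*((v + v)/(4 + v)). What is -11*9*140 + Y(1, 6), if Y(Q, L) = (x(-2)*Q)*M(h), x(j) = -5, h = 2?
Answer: -13860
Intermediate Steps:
M(v) = 0 (M(v) = 0*((2*v)/(4 + v)) = 0*(2*v/(4 + v)) = 0)
Y(Q, L) = 0 (Y(Q, L) = -5*Q*0 = 0)
-11*9*140 + Y(1, 6) = -11*9*140 + 0 = -99*140 + 0 = -13860 + 0 = -13860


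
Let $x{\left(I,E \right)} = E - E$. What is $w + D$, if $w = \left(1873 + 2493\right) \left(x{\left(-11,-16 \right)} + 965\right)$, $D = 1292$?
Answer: $4214482$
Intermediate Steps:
$x{\left(I,E \right)} = 0$
$w = 4213190$ ($w = \left(1873 + 2493\right) \left(0 + 965\right) = 4366 \cdot 965 = 4213190$)
$w + D = 4213190 + 1292 = 4214482$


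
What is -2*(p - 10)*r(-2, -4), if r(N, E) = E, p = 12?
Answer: 16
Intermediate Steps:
-2*(p - 10)*r(-2, -4) = -2*(12 - 10)*(-4) = -4*(-4) = -2*(-8) = 16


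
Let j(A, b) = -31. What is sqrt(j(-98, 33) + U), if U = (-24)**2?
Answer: sqrt(545) ≈ 23.345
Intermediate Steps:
U = 576
sqrt(j(-98, 33) + U) = sqrt(-31 + 576) = sqrt(545)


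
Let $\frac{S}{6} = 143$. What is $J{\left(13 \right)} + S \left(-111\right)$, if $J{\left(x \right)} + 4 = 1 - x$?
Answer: $-95254$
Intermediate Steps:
$J{\left(x \right)} = -3 - x$ ($J{\left(x \right)} = -4 - \left(-1 + x\right) = -3 - x$)
$S = 858$ ($S = 6 \cdot 143 = 858$)
$J{\left(13 \right)} + S \left(-111\right) = \left(-3 - 13\right) + 858 \left(-111\right) = \left(-3 - 13\right) - 95238 = -16 - 95238 = -95254$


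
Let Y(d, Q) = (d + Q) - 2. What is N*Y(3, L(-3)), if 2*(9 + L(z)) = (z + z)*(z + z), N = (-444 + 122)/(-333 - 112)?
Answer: 644/89 ≈ 7.2360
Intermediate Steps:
N = 322/445 (N = -322/(-445) = -322*(-1/445) = 322/445 ≈ 0.72360)
L(z) = -9 + 2*z² (L(z) = -9 + ((z + z)*(z + z))/2 = -9 + ((2*z)*(2*z))/2 = -9 + (4*z²)/2 = -9 + 2*z²)
Y(d, Q) = -2 + Q + d (Y(d, Q) = (Q + d) - 2 = -2 + Q + d)
N*Y(3, L(-3)) = 322*(-2 + (-9 + 2*(-3)²) + 3)/445 = 322*(-2 + (-9 + 2*9) + 3)/445 = 322*(-2 + (-9 + 18) + 3)/445 = 322*(-2 + 9 + 3)/445 = (322/445)*10 = 644/89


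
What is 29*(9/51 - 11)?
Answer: -5336/17 ≈ -313.88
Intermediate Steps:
29*(9/51 - 11) = 29*(9*(1/51) - 11) = 29*(3/17 - 11) = 29*(-184/17) = -5336/17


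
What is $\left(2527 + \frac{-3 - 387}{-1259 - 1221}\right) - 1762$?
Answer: $\frac{189759}{248} \approx 765.16$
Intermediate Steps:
$\left(2527 + \frac{-3 - 387}{-1259 - 1221}\right) - 1762 = \left(2527 - \frac{390}{-2480}\right) - 1762 = \left(2527 - - \frac{39}{248}\right) - 1762 = \left(2527 + \frac{39}{248}\right) - 1762 = \frac{626735}{248} - 1762 = \frac{189759}{248}$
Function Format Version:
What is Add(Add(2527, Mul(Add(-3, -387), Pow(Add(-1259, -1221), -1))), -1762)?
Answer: Rational(189759, 248) ≈ 765.16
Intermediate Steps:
Add(Add(2527, Mul(Add(-3, -387), Pow(Add(-1259, -1221), -1))), -1762) = Add(Add(2527, Mul(-390, Pow(-2480, -1))), -1762) = Add(Add(2527, Mul(-390, Rational(-1, 2480))), -1762) = Add(Add(2527, Rational(39, 248)), -1762) = Add(Rational(626735, 248), -1762) = Rational(189759, 248)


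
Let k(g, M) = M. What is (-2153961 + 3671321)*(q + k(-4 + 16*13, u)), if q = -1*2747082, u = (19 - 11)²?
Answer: -4168215232480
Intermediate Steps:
u = 64 (u = 8² = 64)
q = -2747082
(-2153961 + 3671321)*(q + k(-4 + 16*13, u)) = (-2153961 + 3671321)*(-2747082 + 64) = 1517360*(-2747018) = -4168215232480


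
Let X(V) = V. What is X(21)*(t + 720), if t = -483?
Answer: 4977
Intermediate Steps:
X(21)*(t + 720) = 21*(-483 + 720) = 21*237 = 4977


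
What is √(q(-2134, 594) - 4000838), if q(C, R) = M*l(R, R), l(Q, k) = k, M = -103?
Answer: 2*I*√1015505 ≈ 2015.4*I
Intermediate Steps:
q(C, R) = -103*R
√(q(-2134, 594) - 4000838) = √(-103*594 - 4000838) = √(-61182 - 4000838) = √(-4062020) = 2*I*√1015505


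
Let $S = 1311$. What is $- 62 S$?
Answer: $-81282$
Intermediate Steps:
$- 62 S = \left(-62\right) 1311 = -81282$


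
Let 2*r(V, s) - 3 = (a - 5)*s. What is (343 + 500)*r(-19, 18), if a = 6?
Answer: 17703/2 ≈ 8851.5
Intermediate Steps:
r(V, s) = 3/2 + s/2 (r(V, s) = 3/2 + ((6 - 5)*s)/2 = 3/2 + (1*s)/2 = 3/2 + s/2)
(343 + 500)*r(-19, 18) = (343 + 500)*(3/2 + (½)*18) = 843*(3/2 + 9) = 843*(21/2) = 17703/2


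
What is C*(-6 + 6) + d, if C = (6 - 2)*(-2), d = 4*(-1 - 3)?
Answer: -16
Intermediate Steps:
d = -16 (d = 4*(-4) = -16)
C = -8 (C = 4*(-2) = -8)
C*(-6 + 6) + d = -8*(-6 + 6) - 16 = -8*0 - 16 = 0 - 16 = -16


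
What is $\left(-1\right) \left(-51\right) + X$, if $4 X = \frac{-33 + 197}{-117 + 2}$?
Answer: $\frac{5824}{115} \approx 50.643$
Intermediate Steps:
$X = - \frac{41}{115}$ ($X = \frac{\left(-33 + 197\right) \frac{1}{-117 + 2}}{4} = \frac{164 \frac{1}{-115}}{4} = \frac{164 \left(- \frac{1}{115}\right)}{4} = \frac{1}{4} \left(- \frac{164}{115}\right) = - \frac{41}{115} \approx -0.35652$)
$\left(-1\right) \left(-51\right) + X = \left(-1\right) \left(-51\right) - \frac{41}{115} = 51 - \frac{41}{115} = \frac{5824}{115}$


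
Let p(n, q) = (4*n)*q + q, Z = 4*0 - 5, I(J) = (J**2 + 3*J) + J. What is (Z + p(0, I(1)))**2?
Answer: 0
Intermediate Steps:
I(J) = J**2 + 4*J
Z = -5 (Z = 0 - 5 = -5)
p(n, q) = q + 4*n*q (p(n, q) = 4*n*q + q = q + 4*n*q)
(Z + p(0, I(1)))**2 = (-5 + (1*(4 + 1))*(1 + 4*0))**2 = (-5 + (1*5)*(1 + 0))**2 = (-5 + 5*1)**2 = (-5 + 5)**2 = 0**2 = 0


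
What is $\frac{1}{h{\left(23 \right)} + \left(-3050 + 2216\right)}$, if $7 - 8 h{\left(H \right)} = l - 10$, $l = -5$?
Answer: $- \frac{4}{3325} \approx -0.001203$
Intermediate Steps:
$h{\left(H \right)} = \frac{11}{4}$ ($h{\left(H \right)} = \frac{7}{8} - \frac{-5 - 10}{8} = \frac{7}{8} - - \frac{15}{8} = \frac{7}{8} + \frac{15}{8} = \frac{11}{4}$)
$\frac{1}{h{\left(23 \right)} + \left(-3050 + 2216\right)} = \frac{1}{\frac{11}{4} + \left(-3050 + 2216\right)} = \frac{1}{\frac{11}{4} - 834} = \frac{1}{- \frac{3325}{4}} = - \frac{4}{3325}$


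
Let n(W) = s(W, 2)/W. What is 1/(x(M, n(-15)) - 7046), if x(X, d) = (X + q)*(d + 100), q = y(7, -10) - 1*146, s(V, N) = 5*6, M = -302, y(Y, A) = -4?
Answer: -1/51342 ≈ -1.9477e-5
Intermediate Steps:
s(V, N) = 30
q = -150 (q = -4 - 1*146 = -4 - 146 = -150)
n(W) = 30/W
x(X, d) = (-150 + X)*(100 + d) (x(X, d) = (X - 150)*(d + 100) = (-150 + X)*(100 + d))
1/(x(M, n(-15)) - 7046) = 1/((-15000 - 4500/(-15) + 100*(-302) - 9060/(-15)) - 7046) = 1/((-15000 - 4500*(-1)/15 - 30200 - 9060*(-1)/15) - 7046) = 1/((-15000 - 150*(-2) - 30200 - 302*(-2)) - 7046) = 1/((-15000 + 300 - 30200 + 604) - 7046) = 1/(-44296 - 7046) = 1/(-51342) = -1/51342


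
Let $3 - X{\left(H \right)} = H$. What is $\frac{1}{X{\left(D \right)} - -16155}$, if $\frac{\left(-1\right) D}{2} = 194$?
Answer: $\frac{1}{16546} \approx 6.0438 \cdot 10^{-5}$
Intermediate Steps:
$D = -388$ ($D = \left(-2\right) 194 = -388$)
$X{\left(H \right)} = 3 - H$
$\frac{1}{X{\left(D \right)} - -16155} = \frac{1}{\left(3 - -388\right) - -16155} = \frac{1}{\left(3 + 388\right) + 16155} = \frac{1}{391 + 16155} = \frac{1}{16546}$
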